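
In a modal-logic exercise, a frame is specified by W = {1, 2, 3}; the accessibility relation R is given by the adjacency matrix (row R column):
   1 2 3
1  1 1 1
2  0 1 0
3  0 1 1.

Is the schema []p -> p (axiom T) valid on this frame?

Yes

Axiom T corresponds to the accessibility relation being reflexive.
Reflexive: yes — every world is R-related to itself.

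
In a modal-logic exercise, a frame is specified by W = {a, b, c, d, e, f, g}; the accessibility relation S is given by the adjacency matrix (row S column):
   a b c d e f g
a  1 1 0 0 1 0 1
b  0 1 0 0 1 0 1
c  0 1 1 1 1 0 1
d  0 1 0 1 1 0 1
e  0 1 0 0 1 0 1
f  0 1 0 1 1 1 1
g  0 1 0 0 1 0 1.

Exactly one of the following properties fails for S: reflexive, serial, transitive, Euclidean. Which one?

Euclidean

Reflexive: yes — every world is S-related to itself.
Serial: yes — every world has a successor (e.g. a S a).
Transitive: yes — every two-step S-path is closed by a direct edge.
Euclidean: no — c S b and c S d, but not b S d.
Only Euclidean fails.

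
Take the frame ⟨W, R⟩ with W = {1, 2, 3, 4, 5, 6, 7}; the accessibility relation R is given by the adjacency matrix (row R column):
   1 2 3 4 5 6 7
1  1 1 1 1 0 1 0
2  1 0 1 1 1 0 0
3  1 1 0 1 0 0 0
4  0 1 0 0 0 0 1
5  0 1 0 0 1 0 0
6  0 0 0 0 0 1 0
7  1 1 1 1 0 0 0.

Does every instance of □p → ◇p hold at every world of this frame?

Yes

The schema D characterises exactly the serial frames.
Serial: yes — every world has a successor (e.g. 1 R 1).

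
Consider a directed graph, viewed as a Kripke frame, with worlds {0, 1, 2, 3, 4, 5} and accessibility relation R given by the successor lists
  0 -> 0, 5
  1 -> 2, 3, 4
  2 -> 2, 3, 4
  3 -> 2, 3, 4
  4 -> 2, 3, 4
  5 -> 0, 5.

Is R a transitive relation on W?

Transitive: yes — every two-step R-path is closed by a direct edge.

Yes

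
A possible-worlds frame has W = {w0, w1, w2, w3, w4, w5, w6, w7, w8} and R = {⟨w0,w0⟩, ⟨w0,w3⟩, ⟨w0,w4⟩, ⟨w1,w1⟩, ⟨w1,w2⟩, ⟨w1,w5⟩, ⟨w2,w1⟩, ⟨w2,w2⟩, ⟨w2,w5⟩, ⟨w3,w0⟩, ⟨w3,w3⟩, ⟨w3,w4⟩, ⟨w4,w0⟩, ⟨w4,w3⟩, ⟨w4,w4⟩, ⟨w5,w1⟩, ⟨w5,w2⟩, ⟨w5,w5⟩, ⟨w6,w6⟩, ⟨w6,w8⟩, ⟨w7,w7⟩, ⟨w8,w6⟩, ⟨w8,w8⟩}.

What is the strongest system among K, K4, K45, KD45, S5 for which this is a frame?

Transitive (axiom 4): yes — every two-step R-path is closed by a direct edge.
Euclidean (axiom 5): yes — any two successors of a common world are R-related.
Serial (axiom D): yes — every world has a successor (e.g. w0 R w0).
Reflexive (axiom T): yes — every world is R-related to itself.
So F validates K, K4, K45, KD45, S5. The strongest is S5.

S5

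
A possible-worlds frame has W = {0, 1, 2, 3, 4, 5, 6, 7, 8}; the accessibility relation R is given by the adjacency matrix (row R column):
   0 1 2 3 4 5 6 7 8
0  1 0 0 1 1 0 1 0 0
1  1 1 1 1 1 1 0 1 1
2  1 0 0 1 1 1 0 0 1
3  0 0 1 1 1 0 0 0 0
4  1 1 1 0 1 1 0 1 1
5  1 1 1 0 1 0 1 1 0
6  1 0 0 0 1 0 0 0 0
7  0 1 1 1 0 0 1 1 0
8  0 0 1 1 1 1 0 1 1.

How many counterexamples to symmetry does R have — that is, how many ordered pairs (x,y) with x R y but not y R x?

Enumerating: (0,3), (1,0), (1,2), (1,3), (1,8), (2,0), (3,4), (4,7), (5,0), (5,6), (5,7), (6,4), (7,2), (7,3), (7,6), (8,3), (8,5), (8,7).

18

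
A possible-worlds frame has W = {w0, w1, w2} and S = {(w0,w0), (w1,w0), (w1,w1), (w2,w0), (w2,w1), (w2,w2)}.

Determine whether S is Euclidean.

No

Euclidean: no — w2 S w0 and w2 S w1, but not w0 S w1.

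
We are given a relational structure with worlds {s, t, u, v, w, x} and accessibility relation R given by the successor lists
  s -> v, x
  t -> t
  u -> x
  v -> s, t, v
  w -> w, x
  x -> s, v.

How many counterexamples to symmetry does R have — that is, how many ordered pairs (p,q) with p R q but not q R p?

4

Enumerating: (u,x), (v,t), (w,x), (x,v).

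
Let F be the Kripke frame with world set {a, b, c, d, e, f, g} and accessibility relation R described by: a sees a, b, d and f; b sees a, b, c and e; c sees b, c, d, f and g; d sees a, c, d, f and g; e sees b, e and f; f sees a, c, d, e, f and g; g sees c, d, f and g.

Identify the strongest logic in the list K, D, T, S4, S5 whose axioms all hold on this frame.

Serial (axiom D): yes — every world has a successor (e.g. a R a).
Reflexive (axiom T): yes — every world is R-related to itself.
Transitive (axiom 4): no — a R b and b R c, but not a R c.
Euclidean (axiom 5): no — a R b and a R d, but not b R d.
So F validates K, D, T; S4 would additionally require R to be transitive. The strongest is T.

T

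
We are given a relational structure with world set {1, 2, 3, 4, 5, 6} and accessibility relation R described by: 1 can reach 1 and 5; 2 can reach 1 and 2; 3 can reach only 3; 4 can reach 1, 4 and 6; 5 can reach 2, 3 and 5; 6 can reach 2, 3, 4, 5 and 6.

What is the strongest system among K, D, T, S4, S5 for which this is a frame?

Serial (axiom D): yes — every world has a successor (e.g. 1 R 1).
Reflexive (axiom T): yes — every world is R-related to itself.
Transitive (axiom 4): no — 1 R 5 and 5 R 2, but not 1 R 2.
Euclidean (axiom 5): no — 4 R 1 and 4 R 6, but not 1 R 6.
So F validates K, D, T; S4 would additionally require R to be transitive. The strongest is T.

T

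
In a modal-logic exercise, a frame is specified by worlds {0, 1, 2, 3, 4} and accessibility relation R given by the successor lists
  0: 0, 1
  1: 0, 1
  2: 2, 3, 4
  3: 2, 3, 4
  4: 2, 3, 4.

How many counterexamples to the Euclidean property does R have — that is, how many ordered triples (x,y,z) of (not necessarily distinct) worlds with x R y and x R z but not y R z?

R is Euclidean; there are no such tuples.

0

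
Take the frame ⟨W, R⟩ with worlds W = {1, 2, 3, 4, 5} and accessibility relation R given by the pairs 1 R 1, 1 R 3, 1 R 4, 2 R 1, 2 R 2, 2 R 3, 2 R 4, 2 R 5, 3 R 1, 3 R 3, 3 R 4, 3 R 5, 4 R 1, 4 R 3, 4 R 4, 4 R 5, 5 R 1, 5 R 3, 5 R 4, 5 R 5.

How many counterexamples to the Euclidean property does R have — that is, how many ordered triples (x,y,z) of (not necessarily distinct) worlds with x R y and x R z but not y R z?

Enumerating: (2,1,2), (2,1,5), (2,3,2), (2,4,2), (2,5,2), (3,1,5), (4,1,5), (5,1,5).

8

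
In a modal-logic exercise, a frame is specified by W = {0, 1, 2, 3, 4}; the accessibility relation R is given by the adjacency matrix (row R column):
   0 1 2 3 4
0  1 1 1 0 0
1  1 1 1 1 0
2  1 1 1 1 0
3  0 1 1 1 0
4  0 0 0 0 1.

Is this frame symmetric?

Yes

Symmetric: yes — every pair in R has its reverse in R.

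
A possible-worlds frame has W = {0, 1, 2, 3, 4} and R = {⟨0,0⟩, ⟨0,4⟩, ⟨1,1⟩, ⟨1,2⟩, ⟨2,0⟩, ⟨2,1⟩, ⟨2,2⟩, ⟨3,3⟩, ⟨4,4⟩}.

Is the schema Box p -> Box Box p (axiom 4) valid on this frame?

By correspondence theory, 4 is valid on a frame iff R is transitive.
Transitive: no — 1 R 2 and 2 R 0, but not 1 R 0.

No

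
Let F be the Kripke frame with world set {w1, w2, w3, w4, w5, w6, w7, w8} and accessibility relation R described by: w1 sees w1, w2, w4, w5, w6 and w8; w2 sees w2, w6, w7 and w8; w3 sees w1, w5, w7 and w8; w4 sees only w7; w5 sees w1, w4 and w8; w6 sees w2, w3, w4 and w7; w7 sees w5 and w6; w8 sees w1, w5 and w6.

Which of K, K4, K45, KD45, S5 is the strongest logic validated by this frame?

Transitive (axiom 4): no — w1 R w2 and w2 R w7, but not w1 R w7.
Euclidean (axiom 5): no — w1 R w2 and w1 R w4, but not w2 R w4.
Serial (axiom D): yes — every world has a successor (e.g. w1 R w1).
Reflexive (axiom T): no — w3 is not related to itself.
So F validates K; K4 would additionally require R to be transitive. The strongest is K.

K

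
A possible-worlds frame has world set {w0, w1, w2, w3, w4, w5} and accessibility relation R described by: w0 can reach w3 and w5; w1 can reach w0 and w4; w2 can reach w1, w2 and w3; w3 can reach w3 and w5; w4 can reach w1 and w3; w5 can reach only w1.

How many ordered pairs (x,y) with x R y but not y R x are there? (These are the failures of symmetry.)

Enumerating: (w0,w3), (w0,w5), (w1,w0), (w2,w1), (w2,w3), (w3,w5), (w4,w3), (w5,w1).

8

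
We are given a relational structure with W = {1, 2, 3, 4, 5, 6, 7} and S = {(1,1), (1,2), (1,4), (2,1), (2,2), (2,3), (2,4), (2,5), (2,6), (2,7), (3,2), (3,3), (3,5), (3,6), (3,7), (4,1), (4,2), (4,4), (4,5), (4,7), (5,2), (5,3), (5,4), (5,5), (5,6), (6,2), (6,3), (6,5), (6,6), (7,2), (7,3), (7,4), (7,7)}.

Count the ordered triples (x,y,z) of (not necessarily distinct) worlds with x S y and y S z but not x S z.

Enumerating: (1,2,3), (1,2,5), (1,2,6), (1,2,7), (1,4,5), (1,4,7), (3,2,1), (3,2,4), (3,5,4), (3,7,4), (4,2,3), (4,2,6), … and 20 more.
Total: 32.

32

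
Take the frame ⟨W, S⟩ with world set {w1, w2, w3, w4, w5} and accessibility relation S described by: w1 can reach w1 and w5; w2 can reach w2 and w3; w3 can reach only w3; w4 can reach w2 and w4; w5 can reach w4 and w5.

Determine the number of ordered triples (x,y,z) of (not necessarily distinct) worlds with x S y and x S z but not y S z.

4

Enumerating: (w1,w5,w1), (w2,w3,w2), (w4,w2,w4), (w5,w4,w5).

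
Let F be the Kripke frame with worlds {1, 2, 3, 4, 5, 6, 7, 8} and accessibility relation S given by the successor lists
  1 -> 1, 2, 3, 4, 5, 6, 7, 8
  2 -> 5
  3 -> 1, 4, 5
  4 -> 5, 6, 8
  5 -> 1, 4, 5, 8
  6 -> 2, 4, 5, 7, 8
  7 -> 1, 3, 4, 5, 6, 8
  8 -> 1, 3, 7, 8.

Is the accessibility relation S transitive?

No

Transitive: no — 2 S 5 and 5 S 1, but not 2 S 1.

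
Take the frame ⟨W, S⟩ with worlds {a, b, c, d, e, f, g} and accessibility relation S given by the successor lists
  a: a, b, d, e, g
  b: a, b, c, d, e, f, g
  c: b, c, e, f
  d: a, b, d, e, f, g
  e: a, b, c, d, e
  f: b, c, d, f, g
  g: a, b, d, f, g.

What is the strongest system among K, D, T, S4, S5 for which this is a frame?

T

Serial (axiom D): yes — every world has a successor (e.g. a S a).
Reflexive (axiom T): yes — every world is S-related to itself.
Transitive (axiom 4): no — a S b and b S c, but not a S c.
Euclidean (axiom 5): no — a S e and a S g, but not e S g.
So F validates K, D, T; S4 would additionally require S to be transitive. The strongest is T.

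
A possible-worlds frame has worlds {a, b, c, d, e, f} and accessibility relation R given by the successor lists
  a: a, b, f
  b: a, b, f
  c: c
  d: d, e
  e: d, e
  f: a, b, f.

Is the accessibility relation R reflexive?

Yes

Reflexive: yes — every world is R-related to itself.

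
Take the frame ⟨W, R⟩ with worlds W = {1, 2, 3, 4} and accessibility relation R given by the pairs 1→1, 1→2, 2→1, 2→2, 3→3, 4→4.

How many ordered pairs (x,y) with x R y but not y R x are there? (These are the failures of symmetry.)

0

R is symmetric; there are no such tuples.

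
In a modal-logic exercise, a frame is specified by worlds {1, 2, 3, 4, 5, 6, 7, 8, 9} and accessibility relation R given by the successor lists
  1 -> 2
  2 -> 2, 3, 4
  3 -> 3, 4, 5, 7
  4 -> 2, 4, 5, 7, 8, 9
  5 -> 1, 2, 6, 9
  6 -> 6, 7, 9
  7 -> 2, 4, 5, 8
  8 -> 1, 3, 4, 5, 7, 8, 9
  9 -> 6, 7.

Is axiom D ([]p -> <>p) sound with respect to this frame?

The schema D characterises exactly the serial frames.
Serial: yes — every world has a successor (e.g. 1 R 2).

Yes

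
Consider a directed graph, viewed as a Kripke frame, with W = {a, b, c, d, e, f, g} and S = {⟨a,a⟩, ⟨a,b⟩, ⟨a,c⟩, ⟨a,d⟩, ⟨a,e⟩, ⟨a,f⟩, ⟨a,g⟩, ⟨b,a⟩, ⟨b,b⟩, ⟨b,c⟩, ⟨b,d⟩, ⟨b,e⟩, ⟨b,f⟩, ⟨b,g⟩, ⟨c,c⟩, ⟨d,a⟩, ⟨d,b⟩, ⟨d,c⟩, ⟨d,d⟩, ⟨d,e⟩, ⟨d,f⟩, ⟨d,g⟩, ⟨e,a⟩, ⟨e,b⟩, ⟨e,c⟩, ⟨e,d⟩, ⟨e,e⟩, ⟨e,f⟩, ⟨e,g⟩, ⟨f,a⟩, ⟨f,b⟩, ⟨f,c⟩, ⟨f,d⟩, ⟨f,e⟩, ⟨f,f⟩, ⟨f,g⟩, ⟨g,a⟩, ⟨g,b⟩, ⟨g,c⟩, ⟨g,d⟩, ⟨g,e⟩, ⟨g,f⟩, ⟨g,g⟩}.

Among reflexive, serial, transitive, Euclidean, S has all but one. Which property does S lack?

Euclidean

Reflexive: yes — every world is S-related to itself.
Serial: yes — every world has a successor (e.g. a S a).
Transitive: yes — every two-step S-path is closed by a direct edge.
Euclidean: no — a S c and a S b, but not c S b.
Only Euclidean fails.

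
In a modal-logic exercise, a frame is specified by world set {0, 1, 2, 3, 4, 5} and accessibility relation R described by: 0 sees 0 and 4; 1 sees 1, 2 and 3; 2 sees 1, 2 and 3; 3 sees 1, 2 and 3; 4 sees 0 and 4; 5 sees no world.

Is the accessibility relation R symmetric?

Symmetric: yes — every pair in R has its reverse in R.

Yes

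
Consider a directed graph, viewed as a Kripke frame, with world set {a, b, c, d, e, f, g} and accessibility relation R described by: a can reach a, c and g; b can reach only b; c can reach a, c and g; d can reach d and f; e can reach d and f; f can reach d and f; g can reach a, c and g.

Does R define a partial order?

No

Reflexive: no — e is not related to itself.
Transitive: yes — every two-step R-path is closed by a direct edge.
Antisymmetric: no — a R c and c R a with a ≠ c.
So R is not a partial order.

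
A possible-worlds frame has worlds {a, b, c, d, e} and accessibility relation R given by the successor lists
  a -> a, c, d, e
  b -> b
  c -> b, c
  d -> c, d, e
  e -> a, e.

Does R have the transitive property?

No

Transitive: no — a R c and c R b, but not a R b.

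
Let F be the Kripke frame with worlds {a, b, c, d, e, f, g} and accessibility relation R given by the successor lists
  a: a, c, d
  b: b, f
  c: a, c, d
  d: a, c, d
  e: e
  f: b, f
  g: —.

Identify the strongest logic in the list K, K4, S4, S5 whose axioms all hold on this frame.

Transitive (axiom 4): yes — every two-step R-path is closed by a direct edge.
Reflexive (axiom T): no — g is not related to itself.
Euclidean (axiom 5): yes — any two successors of a common world are R-related.
So F validates K, K4; S4 would additionally require R to be reflexive. The strongest is K4.

K4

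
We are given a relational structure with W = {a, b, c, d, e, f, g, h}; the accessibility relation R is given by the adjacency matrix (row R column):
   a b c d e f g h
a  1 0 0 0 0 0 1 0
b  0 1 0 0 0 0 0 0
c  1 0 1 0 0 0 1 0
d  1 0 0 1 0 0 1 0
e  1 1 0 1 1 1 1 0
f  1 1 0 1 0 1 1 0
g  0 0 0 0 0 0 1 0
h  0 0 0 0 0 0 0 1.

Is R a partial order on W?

Reflexive: yes — every world is R-related to itself.
Transitive: yes — every two-step R-path is closed by a direct edge.
Antisymmetric: yes — no distinct pair is related both ways.
So R is a partial order.

Yes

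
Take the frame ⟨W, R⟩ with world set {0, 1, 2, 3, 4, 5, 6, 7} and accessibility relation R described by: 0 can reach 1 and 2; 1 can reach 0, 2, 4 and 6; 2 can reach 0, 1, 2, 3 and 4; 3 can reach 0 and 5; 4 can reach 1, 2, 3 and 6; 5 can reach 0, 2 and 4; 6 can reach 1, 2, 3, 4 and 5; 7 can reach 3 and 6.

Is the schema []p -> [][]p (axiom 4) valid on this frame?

No

The schema 4 characterises exactly the transitive frames.
Transitive: no — 0 R 1 and 1 R 4, but not 0 R 4.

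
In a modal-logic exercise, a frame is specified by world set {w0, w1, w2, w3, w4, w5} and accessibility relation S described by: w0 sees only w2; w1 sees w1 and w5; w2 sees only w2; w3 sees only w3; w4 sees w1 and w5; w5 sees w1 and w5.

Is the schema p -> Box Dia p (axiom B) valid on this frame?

No

Axiom B corresponds to the accessibility relation being symmetric.
Symmetric: no — w0 S w2 but not w2 S w0.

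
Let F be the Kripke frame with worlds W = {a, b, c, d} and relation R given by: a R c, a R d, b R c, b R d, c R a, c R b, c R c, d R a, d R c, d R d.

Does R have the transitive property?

No

Transitive: no — a R c and c R b, but not a R b.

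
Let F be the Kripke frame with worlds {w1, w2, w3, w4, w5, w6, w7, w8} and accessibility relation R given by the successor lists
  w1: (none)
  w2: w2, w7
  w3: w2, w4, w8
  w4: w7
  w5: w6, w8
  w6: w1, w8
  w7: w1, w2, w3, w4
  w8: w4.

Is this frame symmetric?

No

Symmetric: no — w3 R w2 but not w2 R w3.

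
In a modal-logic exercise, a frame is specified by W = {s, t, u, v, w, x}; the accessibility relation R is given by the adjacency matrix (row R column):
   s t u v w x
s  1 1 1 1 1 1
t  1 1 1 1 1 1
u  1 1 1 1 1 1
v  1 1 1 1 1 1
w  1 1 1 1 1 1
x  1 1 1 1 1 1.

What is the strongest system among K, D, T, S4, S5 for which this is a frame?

Serial (axiom D): yes — every world has a successor (e.g. s R s).
Reflexive (axiom T): yes — every world is R-related to itself.
Transitive (axiom 4): yes — every two-step R-path is closed by a direct edge.
Euclidean (axiom 5): yes — any two successors of a common world are R-related.
So F validates K, D, T, S4, S5. The strongest is S5.

S5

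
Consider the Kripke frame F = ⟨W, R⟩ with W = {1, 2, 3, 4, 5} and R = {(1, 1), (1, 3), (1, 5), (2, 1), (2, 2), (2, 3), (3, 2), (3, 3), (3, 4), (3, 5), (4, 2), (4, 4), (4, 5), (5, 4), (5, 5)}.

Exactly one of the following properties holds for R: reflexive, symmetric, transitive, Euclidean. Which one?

reflexive

Reflexive: yes — every world is R-related to itself.
Symmetric: no — 1 R 3 but not 3 R 1.
Transitive: no — 1 R 3 and 3 R 2, but not 1 R 2.
Euclidean: no — 1 R 5 and 1 R 3, but not 5 R 3.
Only reflexive holds.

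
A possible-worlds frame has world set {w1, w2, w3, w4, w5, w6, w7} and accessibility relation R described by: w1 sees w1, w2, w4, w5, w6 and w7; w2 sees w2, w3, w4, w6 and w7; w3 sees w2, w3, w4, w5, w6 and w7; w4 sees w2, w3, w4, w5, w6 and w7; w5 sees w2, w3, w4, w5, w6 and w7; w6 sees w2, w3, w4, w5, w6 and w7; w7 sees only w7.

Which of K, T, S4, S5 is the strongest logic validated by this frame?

T

Reflexive (axiom T): yes — every world is R-related to itself.
Transitive (axiom 4): no — w1 R w2 and w2 R w3, but not w1 R w3.
Euclidean (axiom 5): no — w1 R w2 and w1 R w5, but not w2 R w5.
So F validates K, T; S4 would additionally require R to be transitive. The strongest is T.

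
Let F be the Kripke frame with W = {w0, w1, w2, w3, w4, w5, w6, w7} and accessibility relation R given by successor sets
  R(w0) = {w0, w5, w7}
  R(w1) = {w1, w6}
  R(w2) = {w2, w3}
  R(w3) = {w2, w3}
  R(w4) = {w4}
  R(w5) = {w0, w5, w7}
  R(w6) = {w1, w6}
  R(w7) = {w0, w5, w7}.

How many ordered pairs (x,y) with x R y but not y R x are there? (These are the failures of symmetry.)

0

R is symmetric; there are no such tuples.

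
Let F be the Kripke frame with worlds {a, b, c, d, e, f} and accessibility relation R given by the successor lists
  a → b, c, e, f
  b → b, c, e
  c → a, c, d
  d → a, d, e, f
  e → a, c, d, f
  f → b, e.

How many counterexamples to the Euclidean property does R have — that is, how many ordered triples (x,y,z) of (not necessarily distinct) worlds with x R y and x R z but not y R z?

Enumerating: (a,b,f), (a,c,b), (a,c,e), (a,c,f), (a,e,b), (a,e,e), (a,f,c), (a,f,f), (b,c,b), (b,c,e), (b,e,b), (b,e,e), … and 19 more.
Total: 31.

31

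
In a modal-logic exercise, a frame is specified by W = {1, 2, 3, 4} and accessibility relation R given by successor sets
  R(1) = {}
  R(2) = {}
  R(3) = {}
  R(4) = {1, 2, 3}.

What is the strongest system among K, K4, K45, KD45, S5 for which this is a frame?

Transitive (axiom 4): yes — every two-step R-path is closed by a direct edge.
Euclidean (axiom 5): no — 4 R 1 and 4 R 2, but not 1 R 2.
Serial (axiom D): no — 1 has no R-successor.
Reflexive (axiom T): no — 1 is not related to itself.
So F validates K, K4; K45 would additionally require R to be Euclidean. The strongest is K4.

K4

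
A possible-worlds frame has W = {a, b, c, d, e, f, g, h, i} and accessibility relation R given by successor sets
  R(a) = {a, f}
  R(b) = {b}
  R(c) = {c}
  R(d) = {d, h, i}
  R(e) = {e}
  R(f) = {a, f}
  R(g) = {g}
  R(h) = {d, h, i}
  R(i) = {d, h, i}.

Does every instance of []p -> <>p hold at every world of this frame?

By correspondence theory, D is valid on a frame iff R is serial.
Serial: yes — every world has a successor (e.g. a R a).

Yes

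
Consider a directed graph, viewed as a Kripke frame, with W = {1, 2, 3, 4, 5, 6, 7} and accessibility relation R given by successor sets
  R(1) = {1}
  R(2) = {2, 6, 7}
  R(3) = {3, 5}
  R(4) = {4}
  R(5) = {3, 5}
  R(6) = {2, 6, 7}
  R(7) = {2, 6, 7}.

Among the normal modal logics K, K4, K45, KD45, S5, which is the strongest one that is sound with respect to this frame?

S5

Transitive (axiom 4): yes — every two-step R-path is closed by a direct edge.
Euclidean (axiom 5): yes — any two successors of a common world are R-related.
Serial (axiom D): yes — every world has a successor (e.g. 1 R 1).
Reflexive (axiom T): yes — every world is R-related to itself.
So F validates K, K4, K45, KD45, S5. The strongest is S5.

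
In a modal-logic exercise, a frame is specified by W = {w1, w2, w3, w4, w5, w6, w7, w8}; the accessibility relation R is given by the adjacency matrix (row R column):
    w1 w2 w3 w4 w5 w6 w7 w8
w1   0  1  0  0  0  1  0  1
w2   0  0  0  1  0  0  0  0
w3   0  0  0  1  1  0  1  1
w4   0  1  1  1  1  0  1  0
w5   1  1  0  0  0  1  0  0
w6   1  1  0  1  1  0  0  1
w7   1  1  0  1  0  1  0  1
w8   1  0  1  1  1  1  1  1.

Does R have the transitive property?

Transitive: no — w1 R w2 and w2 R w4, but not w1 R w4.

No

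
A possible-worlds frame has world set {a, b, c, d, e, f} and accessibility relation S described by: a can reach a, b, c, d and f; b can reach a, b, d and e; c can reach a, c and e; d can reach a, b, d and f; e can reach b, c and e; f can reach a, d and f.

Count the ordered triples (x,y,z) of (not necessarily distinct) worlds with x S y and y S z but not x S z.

18

Enumerating: (a,b,e), (a,c,e), (b,a,c), (b,a,f), (b,d,f), (b,e,c), (c,a,b), (c,a,d), (c,a,f), (c,e,b), (d,a,c), (d,b,e), (e,b,a), (e,b,d), (e,c,a), (f,a,b), (f,a,c), (f,d,b).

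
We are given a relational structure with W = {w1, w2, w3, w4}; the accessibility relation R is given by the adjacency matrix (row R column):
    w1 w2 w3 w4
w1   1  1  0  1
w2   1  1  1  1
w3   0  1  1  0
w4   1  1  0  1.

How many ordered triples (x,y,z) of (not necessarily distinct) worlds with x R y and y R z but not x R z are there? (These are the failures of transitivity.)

Enumerating: (w1,w2,w3), (w3,w2,w1), (w3,w2,w4), (w4,w2,w3).

4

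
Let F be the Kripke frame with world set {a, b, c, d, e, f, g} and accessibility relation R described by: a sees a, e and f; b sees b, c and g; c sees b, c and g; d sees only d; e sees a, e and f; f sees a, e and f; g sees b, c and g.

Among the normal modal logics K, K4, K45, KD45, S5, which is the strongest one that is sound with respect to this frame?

S5

Transitive (axiom 4): yes — every two-step R-path is closed by a direct edge.
Euclidean (axiom 5): yes — any two successors of a common world are R-related.
Serial (axiom D): yes — every world has a successor (e.g. a R a).
Reflexive (axiom T): yes — every world is R-related to itself.
So F validates K, K4, K45, KD45, S5. The strongest is S5.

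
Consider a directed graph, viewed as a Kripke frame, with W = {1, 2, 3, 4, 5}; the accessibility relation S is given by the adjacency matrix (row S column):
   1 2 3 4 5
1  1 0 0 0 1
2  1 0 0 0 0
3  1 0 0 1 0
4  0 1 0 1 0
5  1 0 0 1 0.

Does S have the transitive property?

Transitive: no — 1 S 5 and 5 S 4, but not 1 S 4.

No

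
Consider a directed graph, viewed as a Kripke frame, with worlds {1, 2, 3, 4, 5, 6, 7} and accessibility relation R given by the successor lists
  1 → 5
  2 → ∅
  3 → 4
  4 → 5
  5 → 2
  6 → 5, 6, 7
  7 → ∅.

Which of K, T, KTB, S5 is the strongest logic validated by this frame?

K

Reflexive (axiom T): no — 1 is not related to itself.
Symmetric (axiom B): no — 1 R 5 but not 5 R 1.
Euclidean (axiom 5): no — 6 R 5 and 6 R 7, but not 5 R 7.
So F validates K; T would additionally require R to be reflexive. The strongest is K.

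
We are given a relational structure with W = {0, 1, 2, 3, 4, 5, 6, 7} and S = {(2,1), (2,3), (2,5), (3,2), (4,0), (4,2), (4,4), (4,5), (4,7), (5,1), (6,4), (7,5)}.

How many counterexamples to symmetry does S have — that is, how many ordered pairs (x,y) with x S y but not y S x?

Enumerating: (2,1), (2,5), (4,0), (4,2), (4,5), (4,7), (5,1), (6,4), (7,5).

9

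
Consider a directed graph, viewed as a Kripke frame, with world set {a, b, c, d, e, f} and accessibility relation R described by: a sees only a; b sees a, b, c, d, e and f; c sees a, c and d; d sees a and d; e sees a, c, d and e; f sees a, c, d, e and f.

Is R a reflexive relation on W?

Reflexive: yes — every world is R-related to itself.

Yes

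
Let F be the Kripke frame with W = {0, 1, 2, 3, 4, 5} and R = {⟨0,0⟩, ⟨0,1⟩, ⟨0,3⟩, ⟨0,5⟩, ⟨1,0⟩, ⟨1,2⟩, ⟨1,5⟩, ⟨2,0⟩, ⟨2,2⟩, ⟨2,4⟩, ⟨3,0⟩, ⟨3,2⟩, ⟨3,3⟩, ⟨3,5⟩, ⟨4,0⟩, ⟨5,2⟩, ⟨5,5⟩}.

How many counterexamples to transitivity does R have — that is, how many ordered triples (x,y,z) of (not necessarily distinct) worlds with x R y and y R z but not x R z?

16

Enumerating: (0,1,2), (0,3,2), (0,5,2), (1,0,1), (1,0,3), (1,2,4), (2,0,1), (2,0,3), (2,0,5), (3,0,1), (3,2,4), (4,0,1), (4,0,3), (4,0,5), (5,2,0), (5,2,4).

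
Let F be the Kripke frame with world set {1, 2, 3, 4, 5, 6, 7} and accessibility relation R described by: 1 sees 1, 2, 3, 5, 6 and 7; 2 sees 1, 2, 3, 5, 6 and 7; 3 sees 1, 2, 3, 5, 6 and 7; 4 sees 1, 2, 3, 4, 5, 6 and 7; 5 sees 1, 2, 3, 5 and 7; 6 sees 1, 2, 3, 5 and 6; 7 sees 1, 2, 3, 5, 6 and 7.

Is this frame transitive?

No

Transitive: no — 5 R 1 and 1 R 6, but not 5 R 6.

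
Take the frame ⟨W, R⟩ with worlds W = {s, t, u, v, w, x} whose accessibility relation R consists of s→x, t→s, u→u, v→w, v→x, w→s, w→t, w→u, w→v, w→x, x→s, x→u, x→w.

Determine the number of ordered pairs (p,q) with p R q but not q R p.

6

Enumerating: (t,s), (v,x), (w,s), (w,t), (w,u), (x,u).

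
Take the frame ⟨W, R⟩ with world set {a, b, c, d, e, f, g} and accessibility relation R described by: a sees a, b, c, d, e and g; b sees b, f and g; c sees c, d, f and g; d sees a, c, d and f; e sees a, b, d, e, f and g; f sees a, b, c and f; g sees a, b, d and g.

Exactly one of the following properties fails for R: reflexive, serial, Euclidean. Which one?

Euclidean

Reflexive: yes — every world is R-related to itself.
Serial: yes — every world has a successor (e.g. a R a).
Euclidean: no — a R b and a R c, but not b R c.
Only Euclidean fails.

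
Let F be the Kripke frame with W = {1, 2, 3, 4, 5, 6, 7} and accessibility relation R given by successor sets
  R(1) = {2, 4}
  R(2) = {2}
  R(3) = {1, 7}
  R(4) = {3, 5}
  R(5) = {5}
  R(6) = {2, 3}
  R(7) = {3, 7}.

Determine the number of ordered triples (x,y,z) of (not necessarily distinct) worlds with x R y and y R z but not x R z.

10

Enumerating: (1,4,3), (1,4,5), (3,1,2), (3,1,4), (3,7,3), (4,3,1), (4,3,7), (6,3,1), (6,3,7), (7,3,1).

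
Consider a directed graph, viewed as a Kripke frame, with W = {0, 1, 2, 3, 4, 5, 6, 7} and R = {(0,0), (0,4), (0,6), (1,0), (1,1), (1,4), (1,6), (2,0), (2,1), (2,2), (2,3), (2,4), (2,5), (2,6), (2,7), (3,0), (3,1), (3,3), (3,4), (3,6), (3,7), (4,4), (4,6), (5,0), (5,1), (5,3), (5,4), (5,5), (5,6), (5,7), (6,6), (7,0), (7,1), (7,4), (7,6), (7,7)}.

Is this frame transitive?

Transitive: yes — every two-step R-path is closed by a direct edge.

Yes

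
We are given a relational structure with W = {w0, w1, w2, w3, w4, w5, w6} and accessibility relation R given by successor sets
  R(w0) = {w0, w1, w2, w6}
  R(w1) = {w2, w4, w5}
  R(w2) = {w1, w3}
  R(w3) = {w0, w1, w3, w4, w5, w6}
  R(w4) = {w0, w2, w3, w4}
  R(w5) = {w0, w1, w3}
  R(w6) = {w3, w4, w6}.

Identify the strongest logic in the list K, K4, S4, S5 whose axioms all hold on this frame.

Transitive (axiom 4): no — w0 R w1 and w1 R w4, but not w0 R w4.
Reflexive (axiom T): no — w1 is not related to itself.
Euclidean (axiom 5): no — w0 R w1 and w0 R w6, but not w1 R w6.
So F validates K; K4 would additionally require R to be transitive. The strongest is K.

K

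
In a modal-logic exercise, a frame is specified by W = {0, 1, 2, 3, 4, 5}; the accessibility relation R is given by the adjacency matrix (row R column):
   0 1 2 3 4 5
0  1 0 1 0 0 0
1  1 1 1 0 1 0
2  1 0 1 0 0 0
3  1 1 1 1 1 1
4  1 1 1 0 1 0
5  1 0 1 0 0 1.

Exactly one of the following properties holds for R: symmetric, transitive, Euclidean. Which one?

Symmetric: no — 1 R 0 but not 0 R 1.
Transitive: yes — every two-step R-path is closed by a direct edge.
Euclidean: no — 1 R 0 and 1 R 4, but not 0 R 4.
Only transitive holds.

transitive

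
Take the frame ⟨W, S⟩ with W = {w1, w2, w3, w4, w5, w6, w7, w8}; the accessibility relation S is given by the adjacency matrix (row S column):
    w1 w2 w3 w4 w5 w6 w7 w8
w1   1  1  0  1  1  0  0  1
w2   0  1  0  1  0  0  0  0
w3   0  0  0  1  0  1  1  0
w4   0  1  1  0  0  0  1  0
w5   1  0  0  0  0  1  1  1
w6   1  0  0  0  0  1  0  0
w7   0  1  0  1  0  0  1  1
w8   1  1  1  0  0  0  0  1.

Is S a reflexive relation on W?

Reflexive: no — w3 is not related to itself.

No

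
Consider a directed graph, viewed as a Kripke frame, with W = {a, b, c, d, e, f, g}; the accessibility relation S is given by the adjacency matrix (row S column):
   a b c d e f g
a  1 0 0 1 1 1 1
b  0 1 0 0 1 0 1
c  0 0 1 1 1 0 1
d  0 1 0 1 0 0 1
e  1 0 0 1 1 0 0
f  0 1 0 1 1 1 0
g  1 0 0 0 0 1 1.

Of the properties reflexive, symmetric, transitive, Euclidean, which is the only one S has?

reflexive

Reflexive: yes — every world is S-related to itself.
Symmetric: no — a S d but not d S a.
Transitive: no — a S d and d S b, but not a S b.
Euclidean: no — a S d and a S e, but not d S e.
Only reflexive holds.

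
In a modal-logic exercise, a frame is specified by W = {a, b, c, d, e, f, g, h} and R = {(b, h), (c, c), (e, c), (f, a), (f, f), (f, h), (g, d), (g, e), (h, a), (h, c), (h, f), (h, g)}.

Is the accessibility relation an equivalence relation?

Reflexive: no — a is not related to itself.
Symmetric: no — b R h but not h R b.
Transitive: no — b R h and h R a, but not b R a.
So R is not an equivalence relation.

No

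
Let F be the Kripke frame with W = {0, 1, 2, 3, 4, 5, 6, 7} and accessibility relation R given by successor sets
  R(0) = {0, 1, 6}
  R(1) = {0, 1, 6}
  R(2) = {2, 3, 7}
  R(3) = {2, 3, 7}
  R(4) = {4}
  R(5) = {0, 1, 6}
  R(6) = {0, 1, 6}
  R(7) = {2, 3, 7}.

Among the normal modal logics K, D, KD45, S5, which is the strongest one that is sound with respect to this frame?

KD45

Serial (axiom D): yes — every world has a successor (e.g. 0 R 0).
Euclidean (axiom 5): yes — any two successors of a common world are R-related.
Transitive (axiom 4): yes — every two-step R-path is closed by a direct edge.
Reflexive (axiom T): no — 5 is not related to itself.
So F validates K, D, KD45; S5 would additionally require R to be reflexive. The strongest is KD45.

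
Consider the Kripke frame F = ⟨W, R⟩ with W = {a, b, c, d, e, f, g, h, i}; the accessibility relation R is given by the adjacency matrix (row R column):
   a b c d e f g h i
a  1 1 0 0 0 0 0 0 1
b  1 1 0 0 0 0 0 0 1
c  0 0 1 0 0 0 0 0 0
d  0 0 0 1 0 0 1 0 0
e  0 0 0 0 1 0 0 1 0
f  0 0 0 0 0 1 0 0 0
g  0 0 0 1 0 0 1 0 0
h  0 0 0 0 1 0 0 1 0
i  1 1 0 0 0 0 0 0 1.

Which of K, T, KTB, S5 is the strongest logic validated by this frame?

S5

Reflexive (axiom T): yes — every world is R-related to itself.
Symmetric (axiom B): yes — every pair in R has its reverse in R.
Euclidean (axiom 5): yes — any two successors of a common world are R-related.
So F validates K, T, KTB, S5. The strongest is S5.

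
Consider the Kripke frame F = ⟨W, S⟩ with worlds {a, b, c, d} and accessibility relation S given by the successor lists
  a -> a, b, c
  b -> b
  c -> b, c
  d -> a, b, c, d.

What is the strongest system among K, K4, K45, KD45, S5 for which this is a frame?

K4

Transitive (axiom 4): yes — every two-step S-path is closed by a direct edge.
Euclidean (axiom 5): no — a S b and a S c, but not b S c.
Serial (axiom D): yes — every world has a successor (e.g. a S a).
Reflexive (axiom T): yes — every world is S-related to itself.
So F validates K, K4; K45 would additionally require S to be Euclidean. The strongest is K4.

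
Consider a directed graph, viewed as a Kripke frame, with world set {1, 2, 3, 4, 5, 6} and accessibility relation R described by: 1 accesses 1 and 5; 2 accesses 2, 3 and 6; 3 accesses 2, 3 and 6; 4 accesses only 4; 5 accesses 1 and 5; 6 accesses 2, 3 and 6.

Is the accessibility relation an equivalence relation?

Yes

Reflexive: yes — every world is R-related to itself.
Symmetric: yes — every pair in R has its reverse in R.
Transitive: yes — every two-step R-path is closed by a direct edge.
So R is an equivalence relation.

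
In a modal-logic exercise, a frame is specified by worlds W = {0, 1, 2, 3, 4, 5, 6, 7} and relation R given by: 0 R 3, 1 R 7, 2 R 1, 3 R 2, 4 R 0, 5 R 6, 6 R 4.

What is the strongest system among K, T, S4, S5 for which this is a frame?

Reflexive (axiom T): no — 0 is not related to itself.
Transitive (axiom 4): no — 0 R 3 and 3 R 2, but not 0 R 2.
Euclidean (axiom 5): no — 0 R 3 and 0 R 3, but not 3 R 3.
So F validates K; T would additionally require R to be reflexive. The strongest is K.

K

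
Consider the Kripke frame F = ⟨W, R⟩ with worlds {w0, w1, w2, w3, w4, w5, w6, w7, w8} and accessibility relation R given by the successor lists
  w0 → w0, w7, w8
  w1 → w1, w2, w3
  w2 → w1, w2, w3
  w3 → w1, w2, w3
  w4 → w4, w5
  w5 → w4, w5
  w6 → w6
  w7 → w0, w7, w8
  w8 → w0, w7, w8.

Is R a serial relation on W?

Yes

Serial: yes — every world has a successor (e.g. w0 R w0).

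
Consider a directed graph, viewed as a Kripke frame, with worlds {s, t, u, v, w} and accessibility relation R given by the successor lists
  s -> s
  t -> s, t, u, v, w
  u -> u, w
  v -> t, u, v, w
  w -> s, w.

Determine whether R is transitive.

No

Transitive: no — u R w and w R s, but not u R s.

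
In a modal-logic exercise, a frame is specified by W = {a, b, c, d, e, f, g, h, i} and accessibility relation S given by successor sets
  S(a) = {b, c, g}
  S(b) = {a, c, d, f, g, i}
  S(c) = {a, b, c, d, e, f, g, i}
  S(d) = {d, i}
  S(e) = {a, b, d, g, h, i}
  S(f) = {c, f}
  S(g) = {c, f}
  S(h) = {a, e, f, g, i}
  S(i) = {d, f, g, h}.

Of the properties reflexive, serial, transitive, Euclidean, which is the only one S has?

Reflexive: no — a is not related to itself.
Serial: yes — every world has a successor (e.g. a S b).
Transitive: no — a S b and b S d, but not a S d.
Euclidean: no — a S g and a S b, but not g S b.
Only serial holds.

serial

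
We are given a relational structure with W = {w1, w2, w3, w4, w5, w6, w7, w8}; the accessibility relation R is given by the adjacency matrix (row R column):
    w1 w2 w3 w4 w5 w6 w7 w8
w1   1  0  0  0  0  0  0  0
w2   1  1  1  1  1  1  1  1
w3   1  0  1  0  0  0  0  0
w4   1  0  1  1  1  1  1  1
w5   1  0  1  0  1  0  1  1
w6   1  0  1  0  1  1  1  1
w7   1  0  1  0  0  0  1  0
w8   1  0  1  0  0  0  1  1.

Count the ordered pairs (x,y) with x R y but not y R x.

28

Enumerating: (w2,w1), (w2,w3), (w2,w4), (w2,w5), (w2,w6), (w2,w7), (w2,w8), (w3,w1), (w4,w1), (w4,w3), (w4,w5), (w4,w6), … and 16 more.
Total: 28.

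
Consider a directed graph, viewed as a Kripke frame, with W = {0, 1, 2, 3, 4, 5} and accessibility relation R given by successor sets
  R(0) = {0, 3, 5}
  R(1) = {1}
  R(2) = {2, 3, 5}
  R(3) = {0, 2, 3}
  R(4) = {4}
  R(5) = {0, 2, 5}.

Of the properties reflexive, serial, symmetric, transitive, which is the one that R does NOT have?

Reflexive: yes — every world is R-related to itself.
Serial: yes — every world has a successor (e.g. 0 R 0).
Symmetric: yes — every pair in R has its reverse in R.
Transitive: no — 0 R 3 and 3 R 2, but not 0 R 2.
Only transitive fails.

transitive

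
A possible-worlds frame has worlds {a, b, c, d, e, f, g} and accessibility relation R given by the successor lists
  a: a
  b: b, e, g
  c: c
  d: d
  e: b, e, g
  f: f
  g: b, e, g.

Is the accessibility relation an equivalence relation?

Yes

Reflexive: yes — every world is R-related to itself.
Symmetric: yes — every pair in R has its reverse in R.
Transitive: yes — every two-step R-path is closed by a direct edge.
So R is an equivalence relation.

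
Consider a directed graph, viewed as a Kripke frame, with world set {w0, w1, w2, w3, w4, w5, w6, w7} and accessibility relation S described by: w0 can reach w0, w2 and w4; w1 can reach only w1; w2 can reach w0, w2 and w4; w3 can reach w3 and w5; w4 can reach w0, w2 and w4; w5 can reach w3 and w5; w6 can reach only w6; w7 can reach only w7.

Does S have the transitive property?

Transitive: yes — every two-step S-path is closed by a direct edge.

Yes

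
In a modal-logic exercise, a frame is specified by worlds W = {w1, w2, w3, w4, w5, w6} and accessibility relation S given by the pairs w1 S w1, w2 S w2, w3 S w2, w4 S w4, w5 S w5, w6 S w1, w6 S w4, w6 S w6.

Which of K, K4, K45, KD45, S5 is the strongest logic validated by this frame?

Transitive (axiom 4): yes — every two-step S-path is closed by a direct edge.
Euclidean (axiom 5): no — w6 S w1 and w6 S w4, but not w1 S w4.
Serial (axiom D): yes — every world has a successor (e.g. w1 S w1).
Reflexive (axiom T): no — w3 is not related to itself.
So F validates K, K4; K45 would additionally require S to be Euclidean. The strongest is K4.

K4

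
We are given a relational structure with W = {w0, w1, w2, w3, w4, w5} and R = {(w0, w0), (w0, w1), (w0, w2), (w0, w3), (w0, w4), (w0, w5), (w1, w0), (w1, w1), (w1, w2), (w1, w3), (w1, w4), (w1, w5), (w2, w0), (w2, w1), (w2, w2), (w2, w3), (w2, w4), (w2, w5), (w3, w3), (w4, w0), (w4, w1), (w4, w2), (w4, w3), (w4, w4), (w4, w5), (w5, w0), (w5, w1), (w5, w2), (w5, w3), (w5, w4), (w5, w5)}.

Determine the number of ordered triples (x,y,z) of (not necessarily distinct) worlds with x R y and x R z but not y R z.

25

Enumerating: (w0,w3,w0), (w0,w3,w1), (w0,w3,w2), (w0,w3,w4), (w0,w3,w5), (w1,w3,w0), (w1,w3,w1), (w1,w3,w2), (w1,w3,w4), (w1,w3,w5), (w2,w3,w0), (w2,w3,w1), … and 13 more.
Total: 25.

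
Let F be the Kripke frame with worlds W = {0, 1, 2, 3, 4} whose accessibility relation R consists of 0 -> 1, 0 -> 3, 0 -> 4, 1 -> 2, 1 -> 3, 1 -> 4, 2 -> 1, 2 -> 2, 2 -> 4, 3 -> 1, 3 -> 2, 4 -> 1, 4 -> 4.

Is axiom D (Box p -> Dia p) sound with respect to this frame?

The schema D characterises exactly the serial frames.
Serial: yes — every world has a successor (e.g. 0 R 1).

Yes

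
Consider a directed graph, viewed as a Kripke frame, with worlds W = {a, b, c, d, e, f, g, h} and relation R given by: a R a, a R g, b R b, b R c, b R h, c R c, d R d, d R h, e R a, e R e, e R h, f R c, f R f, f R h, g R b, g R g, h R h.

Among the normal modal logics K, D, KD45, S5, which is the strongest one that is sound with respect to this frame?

D

Serial (axiom D): yes — every world has a successor (e.g. a R a).
Euclidean (axiom 5): no — b R c and b R h, but not c R h.
Transitive (axiom 4): no — a R g and g R b, but not a R b.
Reflexive (axiom T): yes — every world is R-related to itself.
So F validates K, D; KD45 would additionally require R to be Euclidean and transitive. The strongest is D.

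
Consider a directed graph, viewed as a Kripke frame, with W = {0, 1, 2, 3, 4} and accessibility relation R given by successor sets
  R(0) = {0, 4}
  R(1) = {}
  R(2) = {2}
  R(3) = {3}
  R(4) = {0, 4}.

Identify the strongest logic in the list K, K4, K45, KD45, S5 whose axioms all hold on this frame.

K45

Transitive (axiom 4): yes — every two-step R-path is closed by a direct edge.
Euclidean (axiom 5): yes — any two successors of a common world are R-related.
Serial (axiom D): no — 1 has no R-successor.
Reflexive (axiom T): no — 1 is not related to itself.
So F validates K, K4, K45; KD45 would additionally require R to be serial. The strongest is K45.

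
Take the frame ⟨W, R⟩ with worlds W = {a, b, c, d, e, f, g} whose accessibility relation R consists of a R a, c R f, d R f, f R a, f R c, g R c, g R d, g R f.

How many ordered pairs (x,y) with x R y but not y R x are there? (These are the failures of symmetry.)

Enumerating: (d,f), (f,a), (g,c), (g,d), (g,f).

5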